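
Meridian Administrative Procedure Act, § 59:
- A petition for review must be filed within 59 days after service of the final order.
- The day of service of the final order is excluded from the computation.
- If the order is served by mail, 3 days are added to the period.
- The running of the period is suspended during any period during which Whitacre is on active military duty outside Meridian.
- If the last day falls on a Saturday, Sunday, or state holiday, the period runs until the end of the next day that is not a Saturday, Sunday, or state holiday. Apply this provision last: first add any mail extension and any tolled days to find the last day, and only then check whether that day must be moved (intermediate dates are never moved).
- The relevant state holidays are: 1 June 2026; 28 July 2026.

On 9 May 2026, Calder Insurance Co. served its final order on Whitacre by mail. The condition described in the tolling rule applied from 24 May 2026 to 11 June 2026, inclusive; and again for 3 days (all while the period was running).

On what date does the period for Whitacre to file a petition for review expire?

59 days after 9 May 2026 is July 7, 2026.
Service was by mail, adding 3 days: July 7, 2026 + 3 days = July 10, 2026.
From May 24, 2026 through June 11, 2026 inclusive is 19 days; tolling adds 19 days: July 10, 2026 + 19 days = July 29, 2026.
Tolling adds 3 days: July 29, 2026 + 3 days = August 1, 2026.
August 1, 2026 is Saturday; August 2, 2026 is Sunday. The next qualifying day is August 3, 2026.

August 3, 2026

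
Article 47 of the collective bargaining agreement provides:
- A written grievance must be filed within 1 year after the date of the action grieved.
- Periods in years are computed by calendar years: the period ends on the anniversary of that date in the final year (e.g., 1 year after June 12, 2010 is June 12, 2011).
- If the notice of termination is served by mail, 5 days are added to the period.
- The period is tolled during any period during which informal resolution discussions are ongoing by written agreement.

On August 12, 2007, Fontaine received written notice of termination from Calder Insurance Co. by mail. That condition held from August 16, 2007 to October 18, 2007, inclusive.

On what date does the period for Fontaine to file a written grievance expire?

October 20, 2008

1 year after August 12, 2007 is August 12, 2008.
Service was by mail, adding 5 days: August 12, 2008 + 5 days = August 17, 2008.
From August 16, 2007 through October 18, 2007 inclusive is 64 days; tolling adds 64 days: August 17, 2008 + 64 days = October 20, 2008.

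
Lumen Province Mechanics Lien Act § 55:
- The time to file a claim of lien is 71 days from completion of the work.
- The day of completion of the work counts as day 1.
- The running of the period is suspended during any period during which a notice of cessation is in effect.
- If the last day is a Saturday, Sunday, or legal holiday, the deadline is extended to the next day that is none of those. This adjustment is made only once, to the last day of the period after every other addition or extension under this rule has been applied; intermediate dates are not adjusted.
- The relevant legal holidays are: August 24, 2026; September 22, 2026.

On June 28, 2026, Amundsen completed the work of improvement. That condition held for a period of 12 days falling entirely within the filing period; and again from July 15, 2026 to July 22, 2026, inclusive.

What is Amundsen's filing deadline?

September 28, 2026

Counting June 28, 2026 as day 1, day 71 is September 6, 2026.
Tolling adds 12 days: September 6, 2026 + 12 days = September 18, 2026.
From July 15, 2026 through July 22, 2026 inclusive is 8 days; tolling adds 8 days: September 18, 2026 + 8 days = September 26, 2026.
September 26, 2026 is Saturday; September 27, 2026 is Sunday. The next qualifying day is September 28, 2026.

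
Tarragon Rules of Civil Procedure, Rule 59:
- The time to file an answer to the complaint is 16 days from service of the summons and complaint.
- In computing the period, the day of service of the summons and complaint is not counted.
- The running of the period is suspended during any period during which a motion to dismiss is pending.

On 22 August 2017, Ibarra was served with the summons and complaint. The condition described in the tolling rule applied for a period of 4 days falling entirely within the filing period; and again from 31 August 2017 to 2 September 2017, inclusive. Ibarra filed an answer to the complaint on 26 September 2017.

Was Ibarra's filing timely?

No

16 days after 22 August 2017 is September 7, 2017.
Tolling adds 4 days: September 7, 2017 + 4 days = September 11, 2017.
From August 31, 2017 through September 2, 2017 inclusive is 3 days; tolling adds 3 days: September 11, 2017 + 3 days = September 14, 2017.
The deadline is September 14, 2017; the filing on September 26, 2017 is after that date.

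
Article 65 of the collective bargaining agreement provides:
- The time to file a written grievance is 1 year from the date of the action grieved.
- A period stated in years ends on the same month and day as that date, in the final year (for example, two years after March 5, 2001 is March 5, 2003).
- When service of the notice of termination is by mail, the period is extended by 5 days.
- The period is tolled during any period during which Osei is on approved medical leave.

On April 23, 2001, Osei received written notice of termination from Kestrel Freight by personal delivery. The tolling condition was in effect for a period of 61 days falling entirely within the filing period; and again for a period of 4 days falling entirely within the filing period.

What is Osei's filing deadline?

1 year after April 23, 2001 is April 23, 2002.
Service was not by mail, so no mail extension applies.
Tolling adds 61 days: April 23, 2002 + 61 days = June 23, 2002.
Tolling adds 4 days: June 23, 2002 + 4 days = June 27, 2002.

June 27, 2002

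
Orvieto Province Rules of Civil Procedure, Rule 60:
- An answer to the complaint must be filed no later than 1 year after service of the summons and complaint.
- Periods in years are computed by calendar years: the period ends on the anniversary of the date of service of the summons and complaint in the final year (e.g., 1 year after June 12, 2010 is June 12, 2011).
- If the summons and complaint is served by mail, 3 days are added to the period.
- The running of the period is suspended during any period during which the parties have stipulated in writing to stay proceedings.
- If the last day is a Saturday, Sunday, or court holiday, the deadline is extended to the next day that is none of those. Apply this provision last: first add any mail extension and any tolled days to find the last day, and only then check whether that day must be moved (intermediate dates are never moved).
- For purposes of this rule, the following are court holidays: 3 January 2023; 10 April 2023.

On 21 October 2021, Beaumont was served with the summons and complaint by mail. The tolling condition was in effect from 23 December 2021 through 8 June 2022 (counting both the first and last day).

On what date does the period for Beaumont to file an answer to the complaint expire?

1 year after 21 October 2021 is October 21, 2022.
Service was by mail, adding 3 days: October 21, 2022 + 3 days = October 24, 2022.
From December 23, 2021 through June 8, 2022 inclusive is 168 days; tolling adds 168 days: October 24, 2022 + 168 days = April 10, 2023.
April 10, 2023 is a listed holiday. The next qualifying day is April 11, 2023.

April 11, 2023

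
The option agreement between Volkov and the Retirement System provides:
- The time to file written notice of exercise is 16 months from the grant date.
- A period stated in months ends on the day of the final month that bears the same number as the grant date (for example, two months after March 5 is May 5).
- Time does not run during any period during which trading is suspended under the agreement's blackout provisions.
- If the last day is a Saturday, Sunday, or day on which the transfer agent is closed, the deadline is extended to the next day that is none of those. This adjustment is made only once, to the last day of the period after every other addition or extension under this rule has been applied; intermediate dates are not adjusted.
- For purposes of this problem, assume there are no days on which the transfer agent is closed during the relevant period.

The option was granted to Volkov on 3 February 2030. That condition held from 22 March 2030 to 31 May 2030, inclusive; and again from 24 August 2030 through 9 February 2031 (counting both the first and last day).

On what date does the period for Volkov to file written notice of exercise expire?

January 30, 2032

16 months after 3 February 2030 is June 3, 2031.
From March 22, 2030 through May 31, 2030 inclusive is 71 days; tolling adds 71 days: June 3, 2031 + 71 days = August 13, 2031.
From August 24, 2030 through February 9, 2031 inclusive is 170 days; tolling adds 170 days: August 13, 2031 + 170 days = January 30, 2032.
January 30, 2032 is a Friday and not a day on which the transfer agent is closed, so no extension applies.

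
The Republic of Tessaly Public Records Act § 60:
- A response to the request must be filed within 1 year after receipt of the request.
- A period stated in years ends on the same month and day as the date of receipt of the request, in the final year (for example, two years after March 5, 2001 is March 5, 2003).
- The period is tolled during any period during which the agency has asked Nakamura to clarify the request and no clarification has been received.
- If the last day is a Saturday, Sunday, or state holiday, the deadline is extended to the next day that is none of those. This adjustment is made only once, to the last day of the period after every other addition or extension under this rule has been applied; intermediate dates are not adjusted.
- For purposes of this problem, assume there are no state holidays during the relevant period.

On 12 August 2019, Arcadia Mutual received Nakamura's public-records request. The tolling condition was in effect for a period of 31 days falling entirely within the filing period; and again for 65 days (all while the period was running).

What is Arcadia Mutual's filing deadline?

1 year after 12 August 2019 is August 12, 2020.
Tolling adds 31 days: August 12, 2020 + 31 days = September 12, 2020.
Tolling adds 65 days: September 12, 2020 + 65 days = November 16, 2020.
November 16, 2020 is a Monday and not a state holiday, so no extension applies.

November 16, 2020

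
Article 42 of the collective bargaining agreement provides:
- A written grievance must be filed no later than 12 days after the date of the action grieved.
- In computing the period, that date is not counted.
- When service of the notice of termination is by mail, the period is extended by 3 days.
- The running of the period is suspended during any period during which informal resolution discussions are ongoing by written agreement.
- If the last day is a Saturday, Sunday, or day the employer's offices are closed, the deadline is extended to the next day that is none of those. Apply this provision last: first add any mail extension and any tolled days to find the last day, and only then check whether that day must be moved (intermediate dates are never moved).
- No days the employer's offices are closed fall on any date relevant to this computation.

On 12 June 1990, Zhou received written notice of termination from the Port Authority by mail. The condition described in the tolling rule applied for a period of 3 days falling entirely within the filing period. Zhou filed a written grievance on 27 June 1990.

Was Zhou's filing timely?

Yes

12 days after 12 June 1990 is June 24, 1990.
Service was by mail, adding 3 days: June 24, 1990 + 3 days = June 27, 1990.
Tolling adds 3 days: June 27, 1990 + 3 days = June 30, 1990.
June 30, 1990 is Saturday; July 1, 1990 is Sunday. The next qualifying day is July 2, 1990.
The deadline is July 2, 1990; the filing on June 27, 1990 is on or before that date.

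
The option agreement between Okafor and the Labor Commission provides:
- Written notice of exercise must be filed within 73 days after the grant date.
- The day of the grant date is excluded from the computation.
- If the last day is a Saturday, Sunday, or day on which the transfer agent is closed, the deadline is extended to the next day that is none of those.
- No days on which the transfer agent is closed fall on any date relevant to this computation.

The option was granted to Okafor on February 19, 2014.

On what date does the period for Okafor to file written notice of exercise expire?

May 5, 2014

73 days after February 19, 2014 is May 3, 2014.
May 3, 2014 is Saturday; May 4, 2014 is Sunday. The next qualifying day is May 5, 2014.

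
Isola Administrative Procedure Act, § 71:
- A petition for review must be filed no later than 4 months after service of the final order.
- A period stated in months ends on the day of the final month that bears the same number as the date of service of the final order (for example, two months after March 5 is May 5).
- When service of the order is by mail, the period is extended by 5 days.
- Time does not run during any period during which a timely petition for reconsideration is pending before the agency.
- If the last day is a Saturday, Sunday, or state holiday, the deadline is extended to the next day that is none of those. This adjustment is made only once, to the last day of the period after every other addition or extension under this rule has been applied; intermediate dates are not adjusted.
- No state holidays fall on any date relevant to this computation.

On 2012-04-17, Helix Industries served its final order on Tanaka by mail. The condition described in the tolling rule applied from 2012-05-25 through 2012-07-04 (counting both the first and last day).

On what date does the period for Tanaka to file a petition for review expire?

October 2, 2012

4 months after 2012-04-17 is August 17, 2012.
Service was by mail, adding 5 days: August 17, 2012 + 5 days = August 22, 2012.
From May 25, 2012 through July 4, 2012 inclusive is 41 days; tolling adds 41 days: August 22, 2012 + 41 days = October 2, 2012.
October 2, 2012 is a Tuesday and not a state holiday, so no extension applies.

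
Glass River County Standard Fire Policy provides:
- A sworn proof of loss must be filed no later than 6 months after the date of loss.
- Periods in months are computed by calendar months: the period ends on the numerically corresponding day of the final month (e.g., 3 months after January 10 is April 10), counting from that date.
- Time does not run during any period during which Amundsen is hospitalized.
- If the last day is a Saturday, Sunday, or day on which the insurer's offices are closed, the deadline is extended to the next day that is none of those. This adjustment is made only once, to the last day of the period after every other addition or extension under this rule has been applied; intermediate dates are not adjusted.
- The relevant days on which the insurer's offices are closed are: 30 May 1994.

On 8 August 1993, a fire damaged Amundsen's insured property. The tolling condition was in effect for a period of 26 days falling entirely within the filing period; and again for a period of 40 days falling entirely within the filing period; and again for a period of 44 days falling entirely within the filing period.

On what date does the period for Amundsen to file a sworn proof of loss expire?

May 31, 1994

6 months after 8 August 1993 is February 8, 1994.
Tolling adds 26 days: February 8, 1994 + 26 days = March 6, 1994.
Tolling adds 40 days: March 6, 1994 + 40 days = April 15, 1994.
Tolling adds 44 days: April 15, 1994 + 44 days = May 29, 1994.
May 29, 1994 is Sunday; May 30, 1994 is a listed holiday. The next qualifying day is May 31, 1994.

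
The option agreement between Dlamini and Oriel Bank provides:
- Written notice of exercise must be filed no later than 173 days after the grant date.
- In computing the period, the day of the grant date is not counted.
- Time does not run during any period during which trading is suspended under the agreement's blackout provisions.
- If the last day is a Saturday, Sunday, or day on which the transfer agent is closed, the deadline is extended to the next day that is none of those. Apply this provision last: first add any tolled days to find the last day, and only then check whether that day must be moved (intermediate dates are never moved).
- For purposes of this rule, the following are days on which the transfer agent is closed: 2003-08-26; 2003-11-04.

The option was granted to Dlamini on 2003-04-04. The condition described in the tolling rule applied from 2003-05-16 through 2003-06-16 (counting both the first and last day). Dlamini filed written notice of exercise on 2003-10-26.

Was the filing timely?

173 days after 2003-04-04 is September 24, 2003.
From May 16, 2003 through June 16, 2003 inclusive is 32 days; tolling adds 32 days: September 24, 2003 + 32 days = October 26, 2003.
October 26, 2003 is Sunday. The next qualifying day is October 27, 2003.
The deadline is October 27, 2003; the filing on October 26, 2003 is on or before that date.

Yes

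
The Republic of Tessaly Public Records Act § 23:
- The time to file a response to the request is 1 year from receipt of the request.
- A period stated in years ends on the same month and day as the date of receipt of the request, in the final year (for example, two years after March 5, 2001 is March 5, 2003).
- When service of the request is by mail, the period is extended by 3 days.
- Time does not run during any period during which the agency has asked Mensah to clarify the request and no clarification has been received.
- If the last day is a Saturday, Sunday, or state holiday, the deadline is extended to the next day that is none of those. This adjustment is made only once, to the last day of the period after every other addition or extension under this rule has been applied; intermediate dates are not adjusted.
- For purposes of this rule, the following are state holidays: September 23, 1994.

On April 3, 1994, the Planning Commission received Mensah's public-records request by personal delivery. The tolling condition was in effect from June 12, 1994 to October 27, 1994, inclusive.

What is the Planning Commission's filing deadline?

August 21, 1995

1 year after April 3, 1994 is April 3, 1995.
Service was not by mail, so no mail extension applies.
From June 12, 1994 through October 27, 1994 inclusive is 138 days; tolling adds 138 days: April 3, 1995 + 138 days = August 19, 1995.
August 19, 1995 is Saturday; August 20, 1995 is Sunday. The next qualifying day is August 21, 1995.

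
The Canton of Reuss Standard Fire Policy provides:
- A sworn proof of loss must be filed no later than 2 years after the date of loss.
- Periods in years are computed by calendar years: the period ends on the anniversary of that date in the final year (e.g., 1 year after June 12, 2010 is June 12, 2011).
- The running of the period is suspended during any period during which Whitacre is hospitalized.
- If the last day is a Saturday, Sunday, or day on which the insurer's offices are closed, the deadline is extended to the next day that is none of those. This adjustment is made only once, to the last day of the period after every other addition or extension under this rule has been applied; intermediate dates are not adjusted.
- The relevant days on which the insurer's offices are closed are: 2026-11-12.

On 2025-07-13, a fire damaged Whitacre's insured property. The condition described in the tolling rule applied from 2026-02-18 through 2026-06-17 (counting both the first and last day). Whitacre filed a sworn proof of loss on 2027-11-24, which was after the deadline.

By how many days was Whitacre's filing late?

14 days

2 years after 2025-07-13 is July 13, 2027.
From February 18, 2026 through June 17, 2026 inclusive is 120 days; tolling adds 120 days: July 13, 2027 + 120 days = November 10, 2027.
November 10, 2027 is a Wednesday and not a day on which the insurer's offices are closed, so no extension applies.
The deadline is November 10, 2027; from November 10, 2027 to November 24, 2027 is 14 days.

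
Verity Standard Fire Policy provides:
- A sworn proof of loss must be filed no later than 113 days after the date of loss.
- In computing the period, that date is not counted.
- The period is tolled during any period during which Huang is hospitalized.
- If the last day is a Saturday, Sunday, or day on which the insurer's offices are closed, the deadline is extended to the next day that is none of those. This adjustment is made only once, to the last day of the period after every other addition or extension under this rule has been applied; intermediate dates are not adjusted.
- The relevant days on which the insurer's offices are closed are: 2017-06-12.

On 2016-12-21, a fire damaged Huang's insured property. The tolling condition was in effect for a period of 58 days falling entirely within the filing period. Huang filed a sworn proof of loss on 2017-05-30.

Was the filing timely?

Yes

113 days after 2016-12-21 is April 13, 2017.
Tolling adds 58 days: April 13, 2017 + 58 days = June 10, 2017.
June 10, 2017 is Saturday; June 11, 2017 is Sunday; June 12, 2017 is a listed holiday. The next qualifying day is June 13, 2017.
The deadline is June 13, 2017; the filing on May 30, 2017 is on or before that date.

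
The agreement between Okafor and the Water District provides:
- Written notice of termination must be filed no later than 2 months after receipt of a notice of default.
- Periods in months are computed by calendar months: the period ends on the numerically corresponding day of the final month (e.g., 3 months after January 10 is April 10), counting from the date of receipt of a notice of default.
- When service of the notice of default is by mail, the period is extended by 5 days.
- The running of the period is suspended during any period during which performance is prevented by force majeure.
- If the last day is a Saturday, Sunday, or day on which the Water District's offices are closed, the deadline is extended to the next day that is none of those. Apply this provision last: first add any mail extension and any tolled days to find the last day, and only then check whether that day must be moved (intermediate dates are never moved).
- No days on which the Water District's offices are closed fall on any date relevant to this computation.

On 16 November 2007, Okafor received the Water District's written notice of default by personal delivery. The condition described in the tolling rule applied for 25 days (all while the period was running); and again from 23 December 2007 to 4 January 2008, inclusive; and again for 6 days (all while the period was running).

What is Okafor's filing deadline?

February 29, 2008

2 months after 16 November 2007 is January 16, 2008.
Service was not by mail, so no mail extension applies.
Tolling adds 25 days: January 16, 2008 + 25 days = February 10, 2008.
From December 23, 2007 through January 4, 2008 inclusive is 13 days; tolling adds 13 days: February 10, 2008 + 13 days = February 23, 2008.
Tolling adds 6 days: February 23, 2008 + 6 days = February 29, 2008.
February 29, 2008 is a Friday and not a day on which the Water District's offices are closed, so no extension applies.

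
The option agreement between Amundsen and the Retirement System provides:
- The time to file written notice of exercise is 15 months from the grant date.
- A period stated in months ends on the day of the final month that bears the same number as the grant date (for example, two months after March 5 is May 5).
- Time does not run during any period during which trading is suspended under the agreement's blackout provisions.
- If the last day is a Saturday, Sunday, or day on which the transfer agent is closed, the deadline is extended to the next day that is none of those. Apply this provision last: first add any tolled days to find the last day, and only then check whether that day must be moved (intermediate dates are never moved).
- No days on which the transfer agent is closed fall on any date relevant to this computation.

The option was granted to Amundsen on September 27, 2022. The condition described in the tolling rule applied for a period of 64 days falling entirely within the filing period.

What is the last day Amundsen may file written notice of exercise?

15 months after September 27, 2022 is December 27, 2023.
Tolling adds 64 days: December 27, 2023 + 64 days = February 29, 2024.
February 29, 2024 is a Thursday and not a day on which the transfer agent is closed, so no extension applies.

February 29, 2024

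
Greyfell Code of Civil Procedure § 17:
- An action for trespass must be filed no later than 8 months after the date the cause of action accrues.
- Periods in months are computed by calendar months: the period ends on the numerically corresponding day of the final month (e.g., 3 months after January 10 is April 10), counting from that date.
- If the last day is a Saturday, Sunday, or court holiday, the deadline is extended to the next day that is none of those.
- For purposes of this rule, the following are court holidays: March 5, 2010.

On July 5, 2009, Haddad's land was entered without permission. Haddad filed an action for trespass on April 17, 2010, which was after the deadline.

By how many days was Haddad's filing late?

40 days

8 months after July 5, 2009 is March 5, 2010.
March 5, 2010 is a listed holiday; March 6, 2010 is Saturday; March 7, 2010 is Sunday. The next qualifying day is March 8, 2010.
The deadline is March 8, 2010; from March 8, 2010 to April 17, 2010 is 40 days.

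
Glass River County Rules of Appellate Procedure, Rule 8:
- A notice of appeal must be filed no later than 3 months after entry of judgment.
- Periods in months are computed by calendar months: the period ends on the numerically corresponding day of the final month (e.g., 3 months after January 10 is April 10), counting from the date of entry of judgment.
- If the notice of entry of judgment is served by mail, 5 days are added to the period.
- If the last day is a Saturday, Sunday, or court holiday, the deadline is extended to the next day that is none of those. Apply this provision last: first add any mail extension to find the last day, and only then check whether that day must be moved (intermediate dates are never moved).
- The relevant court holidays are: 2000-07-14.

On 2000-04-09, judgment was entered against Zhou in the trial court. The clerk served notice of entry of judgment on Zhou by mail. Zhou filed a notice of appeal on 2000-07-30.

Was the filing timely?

3 months after 2000-04-09 is July 9, 2000.
Service was by mail, adding 5 days: July 9, 2000 + 5 days = July 14, 2000.
July 14, 2000 is a listed holiday; July 15, 2000 is Saturday; July 16, 2000 is Sunday. The next qualifying day is July 17, 2000.
The deadline is July 17, 2000; the filing on July 30, 2000 is after that date.

No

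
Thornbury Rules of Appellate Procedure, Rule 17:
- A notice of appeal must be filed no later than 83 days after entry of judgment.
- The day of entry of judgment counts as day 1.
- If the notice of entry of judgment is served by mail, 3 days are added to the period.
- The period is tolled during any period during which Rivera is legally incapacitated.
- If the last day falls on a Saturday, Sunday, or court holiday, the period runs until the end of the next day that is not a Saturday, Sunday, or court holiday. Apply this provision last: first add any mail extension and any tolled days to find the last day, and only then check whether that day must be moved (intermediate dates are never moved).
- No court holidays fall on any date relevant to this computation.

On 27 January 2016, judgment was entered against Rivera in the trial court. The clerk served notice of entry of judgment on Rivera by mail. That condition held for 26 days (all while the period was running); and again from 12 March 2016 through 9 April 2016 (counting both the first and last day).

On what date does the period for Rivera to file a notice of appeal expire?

June 15, 2016

Counting 27 January 2016 as day 1, day 83 is April 18, 2016.
Service was by mail, adding 3 days: April 18, 2016 + 3 days = April 21, 2016.
Tolling adds 26 days: April 21, 2016 + 26 days = May 17, 2016.
From March 12, 2016 through April 9, 2016 inclusive is 29 days; tolling adds 29 days: May 17, 2016 + 29 days = June 15, 2016.
June 15, 2016 is a Wednesday and not a court holiday, so no extension applies.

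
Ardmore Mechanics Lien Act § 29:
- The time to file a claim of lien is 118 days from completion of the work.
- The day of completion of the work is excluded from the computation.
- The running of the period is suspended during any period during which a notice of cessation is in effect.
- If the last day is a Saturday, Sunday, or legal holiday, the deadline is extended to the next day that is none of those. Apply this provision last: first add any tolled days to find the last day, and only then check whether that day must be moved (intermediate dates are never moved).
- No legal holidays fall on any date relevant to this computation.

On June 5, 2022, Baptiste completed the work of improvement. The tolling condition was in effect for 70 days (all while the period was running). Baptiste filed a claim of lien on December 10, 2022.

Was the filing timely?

118 days after June 5, 2022 is October 1, 2022.
Tolling adds 70 days: October 1, 2022 + 70 days = December 10, 2022.
December 10, 2022 is Saturday; December 11, 2022 is Sunday. The next qualifying day is December 12, 2022.
The deadline is December 12, 2022; the filing on December 10, 2022 is on or before that date.

Yes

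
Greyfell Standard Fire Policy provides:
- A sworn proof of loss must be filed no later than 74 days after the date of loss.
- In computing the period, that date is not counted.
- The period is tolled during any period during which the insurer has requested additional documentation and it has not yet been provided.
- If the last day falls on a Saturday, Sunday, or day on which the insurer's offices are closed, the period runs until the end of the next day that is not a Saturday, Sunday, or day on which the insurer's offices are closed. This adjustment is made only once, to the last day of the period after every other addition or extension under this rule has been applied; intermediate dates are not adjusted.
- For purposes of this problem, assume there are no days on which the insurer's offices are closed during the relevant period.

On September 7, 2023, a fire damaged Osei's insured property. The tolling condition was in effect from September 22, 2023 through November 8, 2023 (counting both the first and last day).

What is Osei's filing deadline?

January 8, 2024

74 days after September 7, 2023 is November 20, 2023.
From September 22, 2023 through November 8, 2023 inclusive is 48 days; tolling adds 48 days: November 20, 2023 + 48 days = January 7, 2024.
January 7, 2024 is Sunday. The next qualifying day is January 8, 2024.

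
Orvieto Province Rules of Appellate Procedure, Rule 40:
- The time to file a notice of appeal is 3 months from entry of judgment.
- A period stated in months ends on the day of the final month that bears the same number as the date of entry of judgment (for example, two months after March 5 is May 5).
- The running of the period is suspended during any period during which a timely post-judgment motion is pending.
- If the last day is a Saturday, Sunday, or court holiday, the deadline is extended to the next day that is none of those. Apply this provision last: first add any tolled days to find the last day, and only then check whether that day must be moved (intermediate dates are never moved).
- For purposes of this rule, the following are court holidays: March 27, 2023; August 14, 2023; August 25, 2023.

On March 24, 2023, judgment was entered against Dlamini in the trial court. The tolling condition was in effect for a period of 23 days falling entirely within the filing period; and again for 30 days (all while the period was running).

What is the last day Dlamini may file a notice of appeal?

August 16, 2023

3 months after March 24, 2023 is June 24, 2023.
Tolling adds 23 days: June 24, 2023 + 23 days = July 17, 2023.
Tolling adds 30 days: July 17, 2023 + 30 days = August 16, 2023.
August 16, 2023 is a Wednesday and not a court holiday, so no extension applies.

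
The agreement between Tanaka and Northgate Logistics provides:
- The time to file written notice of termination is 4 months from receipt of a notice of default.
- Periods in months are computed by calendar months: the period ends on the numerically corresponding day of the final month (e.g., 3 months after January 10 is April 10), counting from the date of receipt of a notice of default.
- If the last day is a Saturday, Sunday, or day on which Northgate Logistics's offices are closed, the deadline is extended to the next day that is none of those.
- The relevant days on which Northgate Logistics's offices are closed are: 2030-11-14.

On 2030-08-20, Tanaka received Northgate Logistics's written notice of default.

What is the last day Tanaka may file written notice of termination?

December 20, 2030

4 months after 2030-08-20 is December 20, 2030.
December 20, 2030 is a Friday and not a day on which Northgate Logistics's offices are closed, so no extension applies.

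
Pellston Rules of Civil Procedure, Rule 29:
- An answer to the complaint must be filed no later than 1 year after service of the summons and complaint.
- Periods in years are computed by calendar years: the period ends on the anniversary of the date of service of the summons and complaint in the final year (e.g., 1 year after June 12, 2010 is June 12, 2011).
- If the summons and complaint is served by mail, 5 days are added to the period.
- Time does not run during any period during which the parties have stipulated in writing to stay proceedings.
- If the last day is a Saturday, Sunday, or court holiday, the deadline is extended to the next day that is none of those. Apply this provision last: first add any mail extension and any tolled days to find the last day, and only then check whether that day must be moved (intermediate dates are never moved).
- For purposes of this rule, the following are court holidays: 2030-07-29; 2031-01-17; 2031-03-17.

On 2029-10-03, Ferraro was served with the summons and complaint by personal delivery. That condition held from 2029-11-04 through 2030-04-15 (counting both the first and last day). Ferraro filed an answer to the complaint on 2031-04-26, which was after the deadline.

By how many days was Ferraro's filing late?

1 year after 2029-10-03 is October 3, 2030.
Service was not by mail, so no mail extension applies.
From November 4, 2029 through April 15, 2030 inclusive is 163 days; tolling adds 163 days: October 3, 2030 + 163 days = March 15, 2031.
March 15, 2031 is Saturday; March 16, 2031 is Sunday; March 17, 2031 is a listed holiday. The next qualifying day is March 18, 2031.
The deadline is March 18, 2031; from March 18, 2031 to April 26, 2031 is 39 days.

39 days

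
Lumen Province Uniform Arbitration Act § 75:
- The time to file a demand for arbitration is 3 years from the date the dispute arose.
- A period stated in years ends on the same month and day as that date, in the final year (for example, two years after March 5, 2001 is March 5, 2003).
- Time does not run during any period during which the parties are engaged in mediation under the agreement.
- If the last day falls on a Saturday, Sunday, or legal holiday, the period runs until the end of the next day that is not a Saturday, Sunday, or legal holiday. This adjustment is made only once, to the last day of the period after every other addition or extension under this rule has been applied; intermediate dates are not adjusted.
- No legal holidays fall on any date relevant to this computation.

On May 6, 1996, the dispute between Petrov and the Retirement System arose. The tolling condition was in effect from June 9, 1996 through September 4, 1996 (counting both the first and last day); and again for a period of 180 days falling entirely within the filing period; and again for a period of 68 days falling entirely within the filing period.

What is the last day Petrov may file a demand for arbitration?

3 years after May 6, 1996 is May 6, 1999.
From June 9, 1996 through September 4, 1996 inclusive is 88 days; tolling adds 88 days: May 6, 1999 + 88 days = August 2, 1999.
Tolling adds 180 days: August 2, 1999 + 180 days = January 29, 2000.
Tolling adds 68 days: January 29, 2000 + 68 days = April 6, 2000.
April 6, 2000 is a Thursday and not a legal holiday, so no extension applies.

April 6, 2000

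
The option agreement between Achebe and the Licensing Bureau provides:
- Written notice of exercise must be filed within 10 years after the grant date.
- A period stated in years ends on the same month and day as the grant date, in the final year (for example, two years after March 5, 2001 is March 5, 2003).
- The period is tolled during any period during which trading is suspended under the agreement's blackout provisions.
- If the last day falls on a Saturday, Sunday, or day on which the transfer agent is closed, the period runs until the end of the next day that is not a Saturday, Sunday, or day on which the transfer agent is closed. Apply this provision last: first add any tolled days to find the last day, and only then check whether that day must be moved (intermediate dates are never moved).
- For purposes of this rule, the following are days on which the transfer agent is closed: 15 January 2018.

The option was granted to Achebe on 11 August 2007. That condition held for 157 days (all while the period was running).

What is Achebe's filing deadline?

January 16, 2018

10 years after 11 August 2007 is August 11, 2017.
Tolling adds 157 days: August 11, 2017 + 157 days = January 15, 2018.
January 15, 2018 is a listed holiday. The next qualifying day is January 16, 2018.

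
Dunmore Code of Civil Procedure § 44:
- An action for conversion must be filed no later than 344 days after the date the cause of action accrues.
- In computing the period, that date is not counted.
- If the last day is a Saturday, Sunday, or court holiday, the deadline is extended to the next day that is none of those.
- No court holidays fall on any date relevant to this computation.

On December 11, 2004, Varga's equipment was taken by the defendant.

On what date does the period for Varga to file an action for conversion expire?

344 days after December 11, 2004 is November 20, 2005.
November 20, 2005 is Sunday. The next qualifying day is November 21, 2005.

November 21, 2005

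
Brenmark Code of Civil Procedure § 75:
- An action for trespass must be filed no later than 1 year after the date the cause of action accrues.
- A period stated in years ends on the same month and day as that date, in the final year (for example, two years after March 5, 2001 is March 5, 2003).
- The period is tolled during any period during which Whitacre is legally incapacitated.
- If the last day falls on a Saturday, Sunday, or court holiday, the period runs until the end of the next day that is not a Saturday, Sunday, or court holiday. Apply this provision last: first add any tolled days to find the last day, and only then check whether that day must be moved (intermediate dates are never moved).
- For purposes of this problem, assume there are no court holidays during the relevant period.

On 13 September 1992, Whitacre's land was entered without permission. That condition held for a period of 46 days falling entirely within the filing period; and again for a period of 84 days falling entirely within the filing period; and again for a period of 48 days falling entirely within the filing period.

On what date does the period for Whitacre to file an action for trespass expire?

March 10, 1994

1 year after 13 September 1992 is September 13, 1993.
Tolling adds 46 days: September 13, 1993 + 46 days = October 29, 1993.
Tolling adds 84 days: October 29, 1993 + 84 days = January 21, 1994.
Tolling adds 48 days: January 21, 1994 + 48 days = March 10, 1994.
March 10, 1994 is a Thursday and not a court holiday, so no extension applies.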